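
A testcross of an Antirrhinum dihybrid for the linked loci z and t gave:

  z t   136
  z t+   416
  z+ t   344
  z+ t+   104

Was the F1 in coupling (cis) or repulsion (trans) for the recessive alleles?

trans

The two most frequent classes are z+ t (344) and z t+ (416); these are the parental (non-recombinant) types.
So the F1 carried z+ t on one chromosome and z t+ on the other — the recessive alleles are on opposite chromosomes (trans / repulsion).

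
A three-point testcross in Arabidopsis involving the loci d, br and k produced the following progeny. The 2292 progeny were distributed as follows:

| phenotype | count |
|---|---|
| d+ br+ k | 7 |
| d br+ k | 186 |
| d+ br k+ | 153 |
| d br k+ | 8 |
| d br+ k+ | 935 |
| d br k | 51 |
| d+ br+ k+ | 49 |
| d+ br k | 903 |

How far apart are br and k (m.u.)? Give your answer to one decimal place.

15.4 m.u.

The two most frequent reciprocal classes, d br+ k+ and d+ br k, are the parental types, so the F1 was d br+ k+ / d+ br k.
The two rarest classes, d br k+ and d+ br+ k, are the double crossovers. Comparing them with the parentals, only the br allele has switched, so br is the middle locus and the order is k – br – d.
Crossovers in the k–br interval produce the single-crossover classes d br+ k and d+ br k+ (186 + 153 = 339) plus the double crossovers (15).
RF(k–br) = (339 + 15) / 2292 = 354/2292 = 0.1545 → 15.4 m.u.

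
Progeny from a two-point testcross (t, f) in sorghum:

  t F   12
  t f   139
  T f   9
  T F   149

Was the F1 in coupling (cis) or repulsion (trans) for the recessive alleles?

The two most frequent classes are T F (149) and t f (139); these are the parental (non-recombinant) types.
So the F1 carried T F on one chromosome and t f on the other — the recessive alleles are on the same chromosome (cis / coupling).

cis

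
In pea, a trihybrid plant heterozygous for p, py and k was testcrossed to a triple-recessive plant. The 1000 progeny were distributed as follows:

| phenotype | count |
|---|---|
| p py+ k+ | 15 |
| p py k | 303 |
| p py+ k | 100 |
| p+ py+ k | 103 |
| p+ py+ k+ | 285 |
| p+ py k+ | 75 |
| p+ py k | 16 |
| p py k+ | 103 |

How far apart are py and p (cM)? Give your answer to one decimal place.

20.6 cM

The two most frequent reciprocal classes, p py k and p+ py+ k+, are the parental types, so the F1 was p py k / p+ py+ k+.
The two rarest classes, p+ py k and p py+ k+, are the double crossovers. Comparing them with the parentals, only the p allele has switched, so p is the middle locus and the order is k – p – py.
Crossovers in the p–py interval produce the single-crossover classes p py+ k and p+ py k+ (100 + 75 = 175) plus the double crossovers (31).
RF(p–py) = (175 + 31) / 1000 = 206/1000 = 0.2060 → 20.6 cM.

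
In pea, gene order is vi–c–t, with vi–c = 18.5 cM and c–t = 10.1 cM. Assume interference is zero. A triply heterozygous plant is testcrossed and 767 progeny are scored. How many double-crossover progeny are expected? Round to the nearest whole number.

Map distances give recombination frequencies of 0.185 and 0.101 for the two intervals.
With no interference, expected double-crossover frequency = 0.185 × 0.101 = 0.01868.
Expected number = 0.01868 × 767 = 14.33 ≈ 14.

14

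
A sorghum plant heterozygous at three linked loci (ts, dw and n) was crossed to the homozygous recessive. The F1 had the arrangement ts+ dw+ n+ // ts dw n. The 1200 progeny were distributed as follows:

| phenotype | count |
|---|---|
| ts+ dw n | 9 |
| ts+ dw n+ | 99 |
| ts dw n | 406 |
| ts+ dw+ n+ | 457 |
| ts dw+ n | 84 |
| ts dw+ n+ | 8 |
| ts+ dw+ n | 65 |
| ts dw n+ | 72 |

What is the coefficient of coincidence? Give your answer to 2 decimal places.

The two rarest classes, ts dw+ n+ and ts+ dw n, are the double crossovers. Comparing them with the parentals, only the ts allele has switched, so ts is the middle locus and the order is dw – ts – n.
dw–ts: (183 + 17)/1200 = 0.1667; ts–n: (137 + 17)/1200 = 0.1283.
Expected DCO frequency = 0.1667 × 0.1283 ≈ 0.02139; observed = 17/1200 ≈ 0.01417.
Coefficient of coincidence = 0.01417/0.02139 ≈ 0.66.

0.66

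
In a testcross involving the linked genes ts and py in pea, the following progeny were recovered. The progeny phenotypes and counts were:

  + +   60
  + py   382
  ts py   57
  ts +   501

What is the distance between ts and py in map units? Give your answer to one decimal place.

The two most frequent classes, + py (382) and ts + (501), are the parental types, so the F1 was + py / ts +.
The recombinant classes are + + and ts py: 60 + 57 = 117.
Recombination frequency = 117/1000 = 0.1170 ≈ 11.7%, i.e. 11.7 map units.

11.7 map units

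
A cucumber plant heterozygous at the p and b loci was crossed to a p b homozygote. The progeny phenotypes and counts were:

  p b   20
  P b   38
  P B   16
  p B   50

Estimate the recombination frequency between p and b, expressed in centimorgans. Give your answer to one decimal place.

29.0 centimorgans

The two most frequent classes, P b (38) and p B (50), are the parental types, so the F1 was P b / p B.
The recombinant classes are P B and p b: 16 + 20 = 36.
Recombination frequency = 36/124 = 0.2903 ≈ 29.0%, i.e. 29.0 centimorgans.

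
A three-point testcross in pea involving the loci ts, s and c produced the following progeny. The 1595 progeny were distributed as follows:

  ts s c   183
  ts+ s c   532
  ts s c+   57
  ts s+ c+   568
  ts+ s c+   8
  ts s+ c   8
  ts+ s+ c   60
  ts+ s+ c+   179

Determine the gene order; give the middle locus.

The two most frequent reciprocal classes, ts s+ c+ and ts+ s c, are the parental types, so the F1 was ts s+ c+ / ts+ s c.
The two rarest classes, ts s+ c and ts+ s c+, are the double crossovers. Comparing them with the parentals, only the c allele has switched, so c is the middle locus and the order is ts – c – s.

c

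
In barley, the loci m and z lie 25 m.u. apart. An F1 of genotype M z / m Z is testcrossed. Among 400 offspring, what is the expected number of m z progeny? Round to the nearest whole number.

A map distance of 25 m.u. corresponds to a recombination frequency of 0.250.
The F1 is M z / m Z, so m z is a recombinant gamete class with expected frequency r/2 = 0.250/2 = 0.1250.
Expected number = 0.1250 × 400 = 50.00 ≈ 50.

50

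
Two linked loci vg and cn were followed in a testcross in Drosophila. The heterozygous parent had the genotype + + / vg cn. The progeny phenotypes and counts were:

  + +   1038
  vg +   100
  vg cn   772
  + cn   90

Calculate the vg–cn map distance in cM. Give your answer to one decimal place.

9.5 cM

The recombinant classes are + cn and vg +: 90 + 100 = 190.
Recombination frequency = 190/2000 = 0.0950 ≈ 9.5%, i.e. 9.5 cM.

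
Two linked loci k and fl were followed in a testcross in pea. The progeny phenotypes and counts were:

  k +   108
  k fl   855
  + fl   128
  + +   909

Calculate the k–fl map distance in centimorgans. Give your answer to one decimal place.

11.8 centimorgans

The two most frequent classes, + + (909) and k fl (855), are the parental types, so the F1 was + + / k fl.
The recombinant classes are + fl and k +: 128 + 108 = 236.
Recombination frequency = 236/2000 = 0.1180 ≈ 11.8%, i.e. 11.8 centimorgans.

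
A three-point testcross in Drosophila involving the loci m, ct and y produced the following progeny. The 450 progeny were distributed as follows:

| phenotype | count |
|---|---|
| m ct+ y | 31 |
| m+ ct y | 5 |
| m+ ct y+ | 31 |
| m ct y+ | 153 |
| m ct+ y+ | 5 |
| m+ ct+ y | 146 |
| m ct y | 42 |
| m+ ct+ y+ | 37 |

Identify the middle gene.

ct

The two most frequent reciprocal classes, m+ ct+ y and m ct y+, are the parental types, so the F1 was m+ ct+ y / m ct y+.
The two rarest classes, m+ ct y and m ct+ y+, are the double crossovers. Comparing them with the parentals, only the ct allele has switched, so ct is the middle locus and the order is m – ct – y.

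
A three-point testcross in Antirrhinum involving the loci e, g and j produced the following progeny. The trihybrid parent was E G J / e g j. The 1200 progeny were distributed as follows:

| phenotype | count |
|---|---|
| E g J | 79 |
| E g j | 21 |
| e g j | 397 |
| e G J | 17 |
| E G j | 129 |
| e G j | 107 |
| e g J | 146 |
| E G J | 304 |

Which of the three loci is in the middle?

e

The two rarest classes, e G J and E g j, are the double crossovers. Comparing them with the parentals, only the e allele has switched, so e is the middle locus and the order is j – e – g.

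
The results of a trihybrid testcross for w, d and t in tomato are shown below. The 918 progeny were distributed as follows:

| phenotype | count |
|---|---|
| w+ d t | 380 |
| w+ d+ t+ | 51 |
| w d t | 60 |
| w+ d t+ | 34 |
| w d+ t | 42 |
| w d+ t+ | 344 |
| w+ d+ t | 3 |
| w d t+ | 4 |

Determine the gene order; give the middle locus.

d

The two most frequent reciprocal classes, w d+ t+ and w+ d t, are the parental types, so the F1 was w d+ t+ / w+ d t.
The two rarest classes, w d t+ and w+ d+ t, are the double crossovers. Comparing them with the parentals, only the d allele has switched, so d is the middle locus and the order is w – d – t.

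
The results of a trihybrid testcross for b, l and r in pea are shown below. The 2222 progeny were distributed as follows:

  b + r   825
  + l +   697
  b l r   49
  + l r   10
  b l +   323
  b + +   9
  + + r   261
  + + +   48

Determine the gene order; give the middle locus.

The two most frequent reciprocal classes, b + r and + l +, are the parental types, so the F1 was b + r / + l +.
The two rarest classes, b + + and + l r, are the double crossovers. Comparing them with the parentals, only the r allele has switched, so r is the middle locus and the order is l – r – b.

r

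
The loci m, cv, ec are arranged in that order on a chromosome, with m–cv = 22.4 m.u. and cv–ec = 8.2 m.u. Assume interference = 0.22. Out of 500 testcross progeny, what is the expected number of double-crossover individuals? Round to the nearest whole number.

7

Map distances give recombination frequencies of 0.224 and 0.082 for the two intervals.
With interference 0.22 (so coincidence = 0.78), expected double-crossover frequency = 0.224 × 0.082 × 0.78 = 0.01433.
Expected number = 0.01433 × 500 = 7.16 ≈ 7.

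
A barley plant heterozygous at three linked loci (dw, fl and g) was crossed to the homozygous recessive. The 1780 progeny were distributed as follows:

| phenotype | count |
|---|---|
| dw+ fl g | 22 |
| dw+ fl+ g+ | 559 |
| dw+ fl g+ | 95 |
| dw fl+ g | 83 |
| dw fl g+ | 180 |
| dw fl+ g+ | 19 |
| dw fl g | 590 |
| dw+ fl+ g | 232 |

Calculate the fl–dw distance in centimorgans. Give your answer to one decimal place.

The two most frequent reciprocal classes, dw fl g and dw+ fl+ g+, are the parental types, so the F1 was dw fl g / dw+ fl+ g+.
The two rarest classes, dw+ fl g and dw fl+ g+, are the double crossovers. Comparing them with the parentals, only the dw allele has switched, so dw is the middle locus and the order is g – dw – fl.
Crossovers in the dw–fl interval produce the single-crossover classes dw fl+ g and dw+ fl g+ (83 + 95 = 178) plus the double crossovers (41).
RF(dw–fl) = (178 + 41) / 1780 = 219/1780 = 0.1230 → 12.3 centimorgans.

12.3 centimorgans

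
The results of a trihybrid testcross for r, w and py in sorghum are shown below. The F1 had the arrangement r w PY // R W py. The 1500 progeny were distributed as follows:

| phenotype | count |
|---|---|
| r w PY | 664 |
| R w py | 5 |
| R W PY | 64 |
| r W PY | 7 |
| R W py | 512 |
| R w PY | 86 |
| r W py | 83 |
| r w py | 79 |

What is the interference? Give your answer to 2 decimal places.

The two rarest classes, r W PY and R w py, are the double crossovers. Comparing them with the parentals, only the w allele has switched, so w is the middle locus and the order is r – w – py.
r–w: (169 + 12)/1500 = 0.1207; w–py: (143 + 12)/1500 = 0.1033.
Expected DCO frequency = 0.1207 × 0.1033 ≈ 0.01247; observed = 12/1500 ≈ 0.00800.
Coefficient of coincidence = 0.00800/0.01247 ≈ 0.64; interference = 1 − 0.64 = 0.36.

0.36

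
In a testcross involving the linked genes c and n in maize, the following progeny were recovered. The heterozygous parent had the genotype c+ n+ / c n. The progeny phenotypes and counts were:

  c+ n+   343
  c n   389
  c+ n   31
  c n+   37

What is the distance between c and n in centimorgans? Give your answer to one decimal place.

8.5 centimorgans

The recombinant classes are c+ n and c n+: 31 + 37 = 68.
Recombination frequency = 68/800 = 0.0850 ≈ 8.5%, i.e. 8.5 centimorgans.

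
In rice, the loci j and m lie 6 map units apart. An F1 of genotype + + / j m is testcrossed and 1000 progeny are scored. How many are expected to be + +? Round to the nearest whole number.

470

A map distance of 6 map units corresponds to a recombination frequency of 0.060.
The F1 is + + / j m, so + + is a parental gamete class with expected frequency (1 − r)/2 = 0.940/2 = 0.4700.
Expected number = 0.4700 × 1000 = 470.00 ≈ 470.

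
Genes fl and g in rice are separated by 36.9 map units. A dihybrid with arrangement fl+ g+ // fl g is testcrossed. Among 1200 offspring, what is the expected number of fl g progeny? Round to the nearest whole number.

A map distance of 36.9 map units corresponds to a recombination frequency of 0.369.
The F1 is fl+ g+ / fl g, so fl g is a parental gamete class with expected frequency (1 − r)/2 = 0.631/2 = 0.3155.
Expected number = 0.3155 × 1200 = 378.60 ≈ 379.

379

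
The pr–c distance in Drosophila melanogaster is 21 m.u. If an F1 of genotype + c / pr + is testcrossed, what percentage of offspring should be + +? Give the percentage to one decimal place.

10.5%

A map distance of 21 m.u. corresponds to a recombination frequency of 0.210.
The F1 is + c / pr +, so + + is a recombinant gamete class with expected frequency r/2 = 0.210/2 = 0.1050.
That is 0.1050 = 10.5% of the progeny.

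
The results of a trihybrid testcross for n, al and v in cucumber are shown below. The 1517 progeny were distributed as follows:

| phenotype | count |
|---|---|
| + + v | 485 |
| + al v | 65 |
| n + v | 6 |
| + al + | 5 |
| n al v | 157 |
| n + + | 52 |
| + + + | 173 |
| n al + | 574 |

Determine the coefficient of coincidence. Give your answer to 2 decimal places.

The two most frequent reciprocal classes, n al + and + + v, are the parental types, so the F1 was n al + / + + v.
The two rarest classes, + al + and n + v, are the double crossovers. Comparing them with the parentals, only the n allele has switched, so n is the middle locus and the order is al – n – v.
al–n: (117 + 11)/1517 = 0.0844; n–v: (330 + 11)/1517 = 0.2248.
Expected DCO frequency = 0.0844 × 0.2248 ≈ 0.01897; observed = 11/1517 ≈ 0.00725.
Coefficient of coincidence = 0.00725/0.01897 ≈ 0.38.

0.38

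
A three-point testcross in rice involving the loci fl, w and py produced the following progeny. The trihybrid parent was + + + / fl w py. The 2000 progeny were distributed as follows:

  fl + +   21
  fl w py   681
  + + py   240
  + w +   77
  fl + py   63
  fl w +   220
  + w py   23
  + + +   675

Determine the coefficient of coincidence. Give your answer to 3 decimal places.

The two rarest classes, fl + + and + w py, are the double crossovers. Comparing them with the parentals, only the fl allele has switched, so fl is the middle locus and the order is py – fl – w.
py–fl: (460 + 44)/2000 = 0.2520; fl–w: (140 + 44)/2000 = 0.0920.
Expected DCO frequency = 0.2520 × 0.0920 ≈ 0.02318; observed = 44/2000 ≈ 0.02200.
Coefficient of coincidence = 0.02200/0.02318 ≈ 0.949.

0.949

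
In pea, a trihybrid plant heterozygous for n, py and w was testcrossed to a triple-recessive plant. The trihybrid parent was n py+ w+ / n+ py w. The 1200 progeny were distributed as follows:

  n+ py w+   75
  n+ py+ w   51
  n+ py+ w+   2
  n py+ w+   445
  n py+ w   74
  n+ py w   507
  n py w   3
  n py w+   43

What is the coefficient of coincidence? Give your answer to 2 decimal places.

The two rarest classes, n+ py+ w+ and n py w, are the double crossovers. Comparing them with the parentals, only the n allele has switched, so n is the middle locus and the order is w – n – py.
w–n: (149 + 5)/1200 = 0.1283; n–py: (94 + 5)/1200 = 0.0825.
Expected DCO frequency = 0.1283 × 0.0825 ≈ 0.01058; observed = 5/1200 ≈ 0.00417.
Coefficient of coincidence = 0.00417/0.01058 ≈ 0.39.

0.39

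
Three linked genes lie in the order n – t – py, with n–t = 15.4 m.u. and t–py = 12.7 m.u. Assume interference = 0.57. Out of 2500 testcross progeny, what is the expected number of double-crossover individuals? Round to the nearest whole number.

21

Map distances give recombination frequencies of 0.154 and 0.127 for the two intervals.
With interference 0.57 (so coincidence = 0.43), expected double-crossover frequency = 0.154 × 0.127 × 0.43 = 0.00841.
Expected number = 0.00841 × 2500 = 21.02 ≈ 21.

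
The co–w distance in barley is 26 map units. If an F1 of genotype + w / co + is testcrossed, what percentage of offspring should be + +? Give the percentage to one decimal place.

13.0%

A map distance of 26 map units corresponds to a recombination frequency of 0.260.
The F1 is + w / co +, so + + is a recombinant gamete class with expected frequency r/2 = 0.260/2 = 0.1300.
That is 0.1300 = 13.0% of the progeny.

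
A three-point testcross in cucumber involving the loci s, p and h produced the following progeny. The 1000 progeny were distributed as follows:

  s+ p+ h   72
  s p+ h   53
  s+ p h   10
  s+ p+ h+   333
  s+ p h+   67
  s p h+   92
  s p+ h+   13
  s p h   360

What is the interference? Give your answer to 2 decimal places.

The two most frequent reciprocal classes, s+ p+ h+ and s p h, are the parental types, so the F1 was s+ p+ h+ / s p h.
The two rarest classes, s p+ h+ and s+ p h, are the double crossovers. Comparing them with the parentals, only the s allele has switched, so s is the middle locus and the order is p – s – h.
p–s: (120 + 23)/1000 = 0.1430; s–h: (164 + 23)/1000 = 0.1870.
Expected DCO frequency = 0.1430 × 0.1870 ≈ 0.02674; observed = 23/1000 ≈ 0.02300.
Coefficient of coincidence = 0.02300/0.02674 ≈ 0.86; interference = 1 − 0.86 = 0.14.

0.14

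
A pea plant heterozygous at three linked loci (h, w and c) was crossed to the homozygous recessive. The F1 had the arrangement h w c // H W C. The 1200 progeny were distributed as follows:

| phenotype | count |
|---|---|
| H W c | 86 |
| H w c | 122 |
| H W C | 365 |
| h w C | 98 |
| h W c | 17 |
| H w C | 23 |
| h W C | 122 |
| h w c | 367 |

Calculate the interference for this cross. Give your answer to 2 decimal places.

The two rarest classes, h W c and H w C, are the double crossovers. Comparing them with the parentals, only the w allele has switched, so w is the middle locus and the order is c – w – h.
c–w: (184 + 40)/1200 = 0.1867; w–h: (244 + 40)/1200 = 0.2367.
Expected DCO frequency = 0.1867 × 0.2367 ≈ 0.04419; observed = 40/1200 ≈ 0.03333.
Coefficient of coincidence = 0.03333/0.04419 ≈ 0.75; interference = 1 − 0.75 = 0.25.

0.25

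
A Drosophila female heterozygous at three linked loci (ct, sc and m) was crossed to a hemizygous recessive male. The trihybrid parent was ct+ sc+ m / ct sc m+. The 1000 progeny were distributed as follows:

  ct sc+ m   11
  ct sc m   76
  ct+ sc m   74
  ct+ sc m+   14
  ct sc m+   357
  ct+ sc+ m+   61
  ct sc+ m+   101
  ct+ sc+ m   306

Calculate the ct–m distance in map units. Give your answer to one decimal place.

The two rarest classes, ct sc+ m and ct+ sc m+, are the double crossovers. Comparing them with the parentals, only the ct allele has switched, so ct is the middle locus and the order is sc – ct – m.
Crossovers in the ct–m interval produce the single-crossover classes ct+ sc+ m+ and ct sc m (61 + 76 = 137) plus the double crossovers (25).
RF(ct–m) = (137 + 25) / 1000 = 162/1000 = 0.1620 → 16.2 map units.

16.2 map units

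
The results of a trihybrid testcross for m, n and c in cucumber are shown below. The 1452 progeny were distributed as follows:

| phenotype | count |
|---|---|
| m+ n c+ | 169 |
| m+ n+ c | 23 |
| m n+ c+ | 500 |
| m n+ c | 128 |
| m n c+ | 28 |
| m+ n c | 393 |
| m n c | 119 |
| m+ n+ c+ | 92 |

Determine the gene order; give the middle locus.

n

The two most frequent reciprocal classes, m n+ c+ and m+ n c, are the parental types, so the F1 was m n+ c+ / m+ n c.
The two rarest classes, m n c+ and m+ n+ c, are the double crossovers. Comparing them with the parentals, only the n allele has switched, so n is the middle locus and the order is c – n – m.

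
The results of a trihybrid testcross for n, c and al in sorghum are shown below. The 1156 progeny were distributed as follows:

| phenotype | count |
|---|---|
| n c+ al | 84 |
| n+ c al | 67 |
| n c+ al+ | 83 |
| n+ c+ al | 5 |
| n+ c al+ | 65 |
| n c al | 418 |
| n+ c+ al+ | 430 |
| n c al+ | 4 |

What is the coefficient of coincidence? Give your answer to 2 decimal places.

The two most frequent reciprocal classes, n c al and n+ c+ al+, are the parental types, so the F1 was n c al / n+ c+ al+.
The two rarest classes, n c al+ and n+ c+ al, are the double crossovers. Comparing them with the parentals, only the al allele has switched, so al is the middle locus and the order is n – al – c.
n–al: (150 + 9)/1156 = 0.1375; al–c: (149 + 9)/1156 = 0.1367.
Expected DCO frequency = 0.1375 × 0.1367 ≈ 0.01880; observed = 9/1156 ≈ 0.00779.
Coefficient of coincidence = 0.00779/0.01880 ≈ 0.41.

0.41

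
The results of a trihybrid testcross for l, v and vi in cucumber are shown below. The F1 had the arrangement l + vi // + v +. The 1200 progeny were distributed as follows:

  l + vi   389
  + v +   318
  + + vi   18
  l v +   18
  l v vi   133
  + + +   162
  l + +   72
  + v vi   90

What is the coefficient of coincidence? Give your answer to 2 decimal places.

0.66

The two rarest classes, + + vi and l v +, are the double crossovers. Comparing them with the parentals, only the l allele has switched, so l is the middle locus and the order is v – l – vi.
v–l: (295 + 36)/1200 = 0.2758; l–vi: (162 + 36)/1200 = 0.1650.
Expected DCO frequency = 0.2758 × 0.1650 ≈ 0.04551; observed = 36/1200 ≈ 0.03000.
Coefficient of coincidence = 0.03000/0.04551 ≈ 0.66.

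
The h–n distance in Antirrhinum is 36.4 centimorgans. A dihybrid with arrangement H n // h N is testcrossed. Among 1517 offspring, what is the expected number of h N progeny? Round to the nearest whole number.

A map distance of 36.4 centimorgans corresponds to a recombination frequency of 0.364.
The F1 is H n / h N, so h N is a parental gamete class with expected frequency (1 − r)/2 = 0.636/2 = 0.3180.
Expected number = 0.3180 × 1517 = 482.41 ≈ 482.

482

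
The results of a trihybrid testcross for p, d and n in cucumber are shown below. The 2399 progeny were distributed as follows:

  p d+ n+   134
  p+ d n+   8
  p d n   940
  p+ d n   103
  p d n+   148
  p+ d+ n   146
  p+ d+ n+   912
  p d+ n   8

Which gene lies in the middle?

The two most frequent reciprocal classes, p d n and p+ d+ n+, are the parental types, so the F1 was p d n / p+ d+ n+.
The two rarest classes, p d+ n and p+ d n+, are the double crossovers. Comparing them with the parentals, only the d allele has switched, so d is the middle locus and the order is n – d – p.

d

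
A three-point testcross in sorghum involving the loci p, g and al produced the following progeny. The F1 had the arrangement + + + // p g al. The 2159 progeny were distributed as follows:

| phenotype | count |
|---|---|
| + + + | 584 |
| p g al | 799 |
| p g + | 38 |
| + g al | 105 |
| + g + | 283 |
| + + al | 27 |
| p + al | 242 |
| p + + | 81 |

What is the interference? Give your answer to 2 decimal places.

The two rarest classes, + + al and p g +, are the double crossovers. Comparing them with the parentals, only the al allele has switched, so al is the middle locus and the order is g – al – p.
g–al: (525 + 65)/2159 = 0.2733; al–p: (186 + 65)/2159 = 0.1163.
Expected DCO frequency = 0.2733 × 0.1163 ≈ 0.03178; observed = 65/2159 ≈ 0.03011.
Coefficient of coincidence = 0.03011/0.03178 ≈ 0.95; interference = 1 − 0.95 = 0.05.

0.05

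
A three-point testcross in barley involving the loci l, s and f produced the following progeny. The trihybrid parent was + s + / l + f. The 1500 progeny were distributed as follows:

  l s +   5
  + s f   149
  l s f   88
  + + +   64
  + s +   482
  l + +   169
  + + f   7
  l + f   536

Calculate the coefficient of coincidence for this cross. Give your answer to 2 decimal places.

The two rarest classes, l s + and + + f, are the double crossovers. Comparing them with the parentals, only the l allele has switched, so l is the middle locus and the order is s – l – f.
s–l: (152 + 12)/1500 = 0.1093; l–f: (318 + 12)/1500 = 0.2200.
Expected DCO frequency = 0.1093 × 0.2200 ≈ 0.02405; observed = 12/1500 ≈ 0.00800.
Coefficient of coincidence = 0.00800/0.02405 ≈ 0.33.

0.33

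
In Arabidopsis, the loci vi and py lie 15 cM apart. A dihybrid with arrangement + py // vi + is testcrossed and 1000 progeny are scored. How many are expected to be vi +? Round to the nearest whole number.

425

A map distance of 15 cM corresponds to a recombination frequency of 0.150.
The F1 is + py / vi +, so vi + is a parental gamete class with expected frequency (1 − r)/2 = 0.850/2 = 0.4250.
Expected number = 0.4250 × 1000 = 425.00 ≈ 425.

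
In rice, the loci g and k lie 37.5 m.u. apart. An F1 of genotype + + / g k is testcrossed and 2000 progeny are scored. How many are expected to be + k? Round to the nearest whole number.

A map distance of 37.5 m.u. corresponds to a recombination frequency of 0.375.
The F1 is + + / g k, so + k is a recombinant gamete class with expected frequency r/2 = 0.375/2 = 0.1875.
Expected number = 0.1875 × 2000 = 375.00 ≈ 375.

375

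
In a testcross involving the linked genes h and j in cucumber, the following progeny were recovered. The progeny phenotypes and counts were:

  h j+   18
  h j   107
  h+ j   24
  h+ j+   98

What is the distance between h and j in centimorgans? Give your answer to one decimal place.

The two most frequent classes, h+ j+ (98) and h j (107), are the parental types, so the F1 was h+ j+ / h j.
The recombinant classes are h+ j and h j+: 24 + 18 = 42.
Recombination frequency = 42/247 = 0.1700 ≈ 17.0%, i.e. 17.0 centimorgans.

17.0 centimorgans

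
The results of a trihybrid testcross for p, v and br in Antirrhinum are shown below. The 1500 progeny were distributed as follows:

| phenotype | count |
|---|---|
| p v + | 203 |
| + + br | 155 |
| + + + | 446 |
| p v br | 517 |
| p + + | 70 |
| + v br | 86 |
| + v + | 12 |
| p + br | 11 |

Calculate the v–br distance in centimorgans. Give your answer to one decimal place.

The two most frequent reciprocal classes, + + + and p v br, are the parental types, so the F1 was + + + / p v br.
The two rarest classes, + v + and p + br, are the double crossovers. Comparing them with the parentals, only the v allele has switched, so v is the middle locus and the order is p – v – br.
Crossovers in the v–br interval produce the single-crossover classes + + br and p v + (155 + 203 = 358) plus the double crossovers (23).
RF(v–br) = (358 + 23) / 1500 = 381/1500 = 0.2540 → 25.4 centimorgans.

25.4 centimorgans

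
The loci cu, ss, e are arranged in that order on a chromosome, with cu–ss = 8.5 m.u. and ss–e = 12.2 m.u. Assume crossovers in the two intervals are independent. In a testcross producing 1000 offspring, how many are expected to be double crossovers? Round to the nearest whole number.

10

Map distances give recombination frequencies of 0.085 and 0.122 for the two intervals.
With no interference, expected double-crossover frequency = 0.085 × 0.122 = 0.01037.
Expected number = 0.01037 × 1000 = 10.37 ≈ 10.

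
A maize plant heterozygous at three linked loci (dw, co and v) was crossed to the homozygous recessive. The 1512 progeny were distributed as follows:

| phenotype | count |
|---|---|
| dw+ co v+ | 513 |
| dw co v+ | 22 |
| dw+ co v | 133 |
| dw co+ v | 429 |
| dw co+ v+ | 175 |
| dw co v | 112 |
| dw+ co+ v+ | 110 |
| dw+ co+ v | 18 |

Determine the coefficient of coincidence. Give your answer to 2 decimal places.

0.66

The two most frequent reciprocal classes, dw+ co v+ and dw co+ v, are the parental types, so the F1 was dw+ co v+ / dw co+ v.
The two rarest classes, dw co v+ and dw+ co+ v, are the double crossovers. Comparing them with the parentals, only the dw allele has switched, so dw is the middle locus and the order is v – dw – co.
v–dw: (308 + 40)/1512 = 0.2302; dw–co: (222 + 40)/1512 = 0.1733.
Expected DCO frequency = 0.2302 × 0.1733 ≈ 0.03989; observed = 40/1512 ≈ 0.02646.
Coefficient of coincidence = 0.02646/0.03989 ≈ 0.66.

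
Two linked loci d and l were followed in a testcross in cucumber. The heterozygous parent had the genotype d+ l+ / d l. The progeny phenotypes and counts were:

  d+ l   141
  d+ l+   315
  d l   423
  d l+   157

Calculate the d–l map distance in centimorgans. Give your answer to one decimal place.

28.8 centimorgans

The recombinant classes are d+ l and d l+: 141 + 157 = 298.
Recombination frequency = 298/1036 = 0.2876 ≈ 28.8%, i.e. 28.8 centimorgans.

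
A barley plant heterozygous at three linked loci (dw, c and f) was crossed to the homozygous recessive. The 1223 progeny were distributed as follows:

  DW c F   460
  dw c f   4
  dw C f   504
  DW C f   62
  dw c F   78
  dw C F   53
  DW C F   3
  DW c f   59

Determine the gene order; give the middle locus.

c

The two most frequent reciprocal classes, DW c F and dw C f, are the parental types, so the F1 was DW c F / dw C f.
The two rarest classes, DW C F and dw c f, are the double crossovers. Comparing them with the parentals, only the c allele has switched, so c is the middle locus and the order is f – c – dw.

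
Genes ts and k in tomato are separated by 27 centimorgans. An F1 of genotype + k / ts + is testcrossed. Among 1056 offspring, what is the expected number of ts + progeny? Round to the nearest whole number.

385

A map distance of 27 centimorgans corresponds to a recombination frequency of 0.270.
The F1 is + k / ts +, so ts + is a parental gamete class with expected frequency (1 − r)/2 = 0.730/2 = 0.3650.
Expected number = 0.3650 × 1056 = 385.44 ≈ 385.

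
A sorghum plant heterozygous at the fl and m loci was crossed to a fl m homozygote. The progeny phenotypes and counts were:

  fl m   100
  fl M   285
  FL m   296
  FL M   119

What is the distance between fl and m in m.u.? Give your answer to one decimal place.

27.4 m.u.

The two most frequent classes, FL m (296) and fl M (285), are the parental types, so the F1 was FL m / fl M.
The recombinant classes are FL M and fl m: 119 + 100 = 219.
Recombination frequency = 219/800 = 0.2737 ≈ 27.4%, i.e. 27.4 m.u.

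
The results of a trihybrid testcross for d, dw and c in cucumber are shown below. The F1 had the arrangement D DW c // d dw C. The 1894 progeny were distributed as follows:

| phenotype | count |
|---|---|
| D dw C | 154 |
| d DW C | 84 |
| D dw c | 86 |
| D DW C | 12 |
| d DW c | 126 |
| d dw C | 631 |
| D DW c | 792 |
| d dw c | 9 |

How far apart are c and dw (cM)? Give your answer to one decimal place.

The two rarest classes, D DW C and d dw c, are the double crossovers. Comparing them with the parentals, only the c allele has switched, so c is the middle locus and the order is d – c – dw.
Crossovers in the c–dw interval produce the single-crossover classes D dw c and d DW C (86 + 84 = 170) plus the double crossovers (21).
RF(c–dw) = (170 + 21) / 1894 = 191/1894 = 0.1008 → 10.1 cM.

10.1 cM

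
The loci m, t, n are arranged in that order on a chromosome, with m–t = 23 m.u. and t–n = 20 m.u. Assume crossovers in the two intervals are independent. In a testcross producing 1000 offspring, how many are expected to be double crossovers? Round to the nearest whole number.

Map distances give recombination frequencies of 0.230 and 0.200 for the two intervals.
With no interference, expected double-crossover frequency = 0.230 × 0.200 = 0.04600.
Expected number = 0.04600 × 1000 = 46.00 ≈ 46.

46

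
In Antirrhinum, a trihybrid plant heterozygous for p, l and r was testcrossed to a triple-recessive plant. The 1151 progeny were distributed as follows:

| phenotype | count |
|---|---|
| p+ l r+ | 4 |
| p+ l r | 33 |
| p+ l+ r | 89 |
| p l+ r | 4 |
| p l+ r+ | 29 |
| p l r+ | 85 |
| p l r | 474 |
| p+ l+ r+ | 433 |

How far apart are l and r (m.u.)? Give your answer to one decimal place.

15.8 m.u.

The two most frequent reciprocal classes, p l r and p+ l+ r+, are the parental types, so the F1 was p l r / p+ l+ r+.
The two rarest classes, p l+ r and p+ l r+, are the double crossovers. Comparing them with the parentals, only the l allele has switched, so l is the middle locus and the order is p – l – r.
Crossovers in the l–r interval produce the single-crossover classes p l r+ and p+ l+ r (85 + 89 = 174) plus the double crossovers (8).
RF(l–r) = (174 + 8) / 1151 = 182/1151 = 0.1581 → 15.8 m.u.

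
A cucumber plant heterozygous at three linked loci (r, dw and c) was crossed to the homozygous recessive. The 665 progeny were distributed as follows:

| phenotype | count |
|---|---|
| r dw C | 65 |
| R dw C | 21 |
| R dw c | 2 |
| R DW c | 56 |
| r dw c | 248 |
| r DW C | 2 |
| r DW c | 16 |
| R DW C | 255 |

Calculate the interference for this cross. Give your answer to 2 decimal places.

The two most frequent reciprocal classes, r dw c and R DW C, are the parental types, so the F1 was r dw c / R DW C.
The two rarest classes, R dw c and r DW C, are the double crossovers. Comparing them with the parentals, only the r allele has switched, so r is the middle locus and the order is dw – r – c.
dw–r: (37 + 4)/665 = 0.0617; r–c: (121 + 4)/665 = 0.1880.
Expected DCO frequency = 0.0617 × 0.1880 ≈ 0.01160; observed = 4/665 ≈ 0.00602.
Coefficient of coincidence = 0.00602/0.01160 ≈ 0.52; interference = 1 − 0.52 = 0.48.

0.48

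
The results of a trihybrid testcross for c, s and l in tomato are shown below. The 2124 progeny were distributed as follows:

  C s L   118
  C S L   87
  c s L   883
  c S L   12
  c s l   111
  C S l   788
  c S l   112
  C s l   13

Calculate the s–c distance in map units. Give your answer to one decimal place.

12.0 map units

The two most frequent reciprocal classes, C S l and c s L, are the parental types, so the F1 was C S l / c s L.
The two rarest classes, C s l and c S L, are the double crossovers. Comparing them with the parentals, only the s allele has switched, so s is the middle locus and the order is l – s – c.
Crossovers in the s–c interval produce the single-crossover classes c S l and C s L (112 + 118 = 230) plus the double crossovers (25).
RF(s–c) = (230 + 25) / 2124 = 255/2124 = 0.1201 → 12.0 map units.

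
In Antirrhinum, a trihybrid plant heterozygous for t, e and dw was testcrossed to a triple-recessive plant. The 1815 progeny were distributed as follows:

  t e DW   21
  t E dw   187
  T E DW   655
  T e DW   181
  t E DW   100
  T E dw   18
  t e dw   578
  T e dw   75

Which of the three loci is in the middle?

dw

The two most frequent reciprocal classes, T E DW and t e dw, are the parental types, so the F1 was T E DW / t e dw.
The two rarest classes, T E dw and t e DW, are the double crossovers. Comparing them with the parentals, only the dw allele has switched, so dw is the middle locus and the order is t – dw – e.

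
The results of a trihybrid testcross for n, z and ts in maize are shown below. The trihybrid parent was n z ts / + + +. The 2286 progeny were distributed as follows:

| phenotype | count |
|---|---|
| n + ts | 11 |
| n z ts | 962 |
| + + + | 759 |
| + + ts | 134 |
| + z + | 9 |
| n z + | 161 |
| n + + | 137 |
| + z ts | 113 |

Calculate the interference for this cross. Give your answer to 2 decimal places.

The two rarest classes, n + ts and + z +, are the double crossovers. Comparing them with the parentals, only the z allele has switched, so z is the middle locus and the order is ts – z – n.
ts–z: (295 + 20)/2286 = 0.1378; z–n: (250 + 20)/2286 = 0.1181.
Expected DCO frequency = 0.1378 × 0.1181 ≈ 0.01627; observed = 20/2286 ≈ 0.00875.
Coefficient of coincidence = 0.00875/0.01627 ≈ 0.54; interference = 1 − 0.54 = 0.46.

0.46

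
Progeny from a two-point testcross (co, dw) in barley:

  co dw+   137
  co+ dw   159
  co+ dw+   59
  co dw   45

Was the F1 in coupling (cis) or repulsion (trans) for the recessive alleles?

The two most frequent classes are co+ dw (159) and co dw+ (137); these are the parental (non-recombinant) types.
So the F1 carried co+ dw on one chromosome and co dw+ on the other — the recessive alleles are on opposite chromosomes (trans / repulsion).

trans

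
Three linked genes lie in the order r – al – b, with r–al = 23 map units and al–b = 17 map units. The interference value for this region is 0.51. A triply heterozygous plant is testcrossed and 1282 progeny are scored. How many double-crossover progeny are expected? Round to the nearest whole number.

Map distances give recombination frequencies of 0.230 and 0.170 for the two intervals.
With interference 0.51 (so coincidence = 0.49), expected double-crossover frequency = 0.230 × 0.170 × 0.49 = 0.01916.
Expected number = 0.01916 × 1282 = 24.56 ≈ 25.

25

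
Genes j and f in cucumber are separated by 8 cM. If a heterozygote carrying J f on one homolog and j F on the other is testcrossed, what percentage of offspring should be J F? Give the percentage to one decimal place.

4.0%

A map distance of 8 cM corresponds to a recombination frequency of 0.080.
The F1 is J f / j F, so J F is a recombinant gamete class with expected frequency r/2 = 0.080/2 = 0.0400.
That is 0.0400 = 4.0% of the progeny.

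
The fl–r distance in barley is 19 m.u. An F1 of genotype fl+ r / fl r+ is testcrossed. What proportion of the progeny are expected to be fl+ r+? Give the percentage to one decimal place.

A map distance of 19 m.u. corresponds to a recombination frequency of 0.190.
The F1 is fl+ r / fl r+, so fl+ r+ is a recombinant gamete class with expected frequency r/2 = 0.190/2 = 0.0950.
That is 0.0950 = 9.5% of the progeny.

9.5%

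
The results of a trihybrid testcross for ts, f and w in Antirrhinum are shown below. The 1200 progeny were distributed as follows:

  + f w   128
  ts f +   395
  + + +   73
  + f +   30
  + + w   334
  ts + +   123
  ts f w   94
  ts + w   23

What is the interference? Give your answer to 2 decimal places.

The two most frequent reciprocal classes, + + w and ts f +, are the parental types, so the F1 was + + w / ts f +.
The two rarest classes, ts + w and + f +, are the double crossovers. Comparing them with the parentals, only the ts allele has switched, so ts is the middle locus and the order is w – ts – f.
w–ts: (167 + 53)/1200 = 0.1833; ts–f: (251 + 53)/1200 = 0.2533.
Expected DCO frequency = 0.1833 × 0.2533 ≈ 0.04643; observed = 53/1200 ≈ 0.04417.
Coefficient of coincidence = 0.04417/0.04643 ≈ 0.95; interference = 1 − 0.95 = 0.05.

0.05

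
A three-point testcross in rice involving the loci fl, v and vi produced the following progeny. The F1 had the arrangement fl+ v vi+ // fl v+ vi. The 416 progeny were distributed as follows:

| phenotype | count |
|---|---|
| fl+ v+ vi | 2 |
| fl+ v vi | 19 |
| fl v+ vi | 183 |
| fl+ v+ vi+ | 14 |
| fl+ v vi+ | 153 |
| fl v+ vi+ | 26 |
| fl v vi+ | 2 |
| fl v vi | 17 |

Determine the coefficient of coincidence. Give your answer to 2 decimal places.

The two rarest classes, fl v vi+ and fl+ v+ vi, are the double crossovers. Comparing them with the parentals, only the fl allele has switched, so fl is the middle locus and the order is vi – fl – v.
vi–fl: (45 + 4)/416 = 0.1178; fl–v: (31 + 4)/416 = 0.0841.
Expected DCO frequency = 0.1178 × 0.0841 ≈ 0.00991; observed = 4/416 ≈ 0.00962.
Coefficient of coincidence = 0.00962/0.00991 ≈ 0.97.

0.97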